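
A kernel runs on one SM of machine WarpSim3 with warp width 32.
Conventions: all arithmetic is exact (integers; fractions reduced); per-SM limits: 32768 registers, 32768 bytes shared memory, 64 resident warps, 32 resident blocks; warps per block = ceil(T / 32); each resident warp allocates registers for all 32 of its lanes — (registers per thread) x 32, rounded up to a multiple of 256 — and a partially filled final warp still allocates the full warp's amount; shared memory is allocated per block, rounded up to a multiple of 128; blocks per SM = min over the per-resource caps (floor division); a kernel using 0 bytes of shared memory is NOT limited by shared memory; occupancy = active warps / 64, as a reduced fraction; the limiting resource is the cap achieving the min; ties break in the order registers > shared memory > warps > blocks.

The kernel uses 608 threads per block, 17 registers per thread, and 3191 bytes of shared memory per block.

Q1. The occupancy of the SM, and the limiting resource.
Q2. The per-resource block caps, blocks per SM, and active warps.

Answer: occupancy 19/32, limited by registers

registers: 2 blocks
shared memory: 10 blocks
warps: 3 blocks
blocks: 32 blocks

Answer: 2 blocks, 38 active warps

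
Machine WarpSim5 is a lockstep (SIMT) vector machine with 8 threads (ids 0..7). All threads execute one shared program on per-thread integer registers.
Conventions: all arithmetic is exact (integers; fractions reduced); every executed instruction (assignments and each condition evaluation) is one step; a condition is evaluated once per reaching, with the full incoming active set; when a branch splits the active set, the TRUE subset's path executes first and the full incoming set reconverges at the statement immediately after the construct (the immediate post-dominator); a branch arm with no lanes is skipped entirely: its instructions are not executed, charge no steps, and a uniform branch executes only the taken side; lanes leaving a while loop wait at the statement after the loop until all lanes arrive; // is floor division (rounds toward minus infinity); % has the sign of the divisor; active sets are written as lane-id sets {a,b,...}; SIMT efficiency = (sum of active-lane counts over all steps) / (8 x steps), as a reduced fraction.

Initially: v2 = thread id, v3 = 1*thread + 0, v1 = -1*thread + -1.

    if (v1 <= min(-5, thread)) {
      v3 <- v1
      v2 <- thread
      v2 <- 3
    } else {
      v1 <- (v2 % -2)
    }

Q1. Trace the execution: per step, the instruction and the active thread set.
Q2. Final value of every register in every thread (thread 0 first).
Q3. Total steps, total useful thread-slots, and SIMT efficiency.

step 0: eval (v1 <= min(-5, thread)) {0,1,2,3,4,5,6,7}
step 1: v3 <- v1                     {4,5,6,7}
step 2: v2 <- thread                 {4,5,6,7}
step 3: v2 <- 3                      {4,5,6,7}
step 4: v1 <- (v2 % -2)              {0,1,2,3}

Answer: 5 steps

v2: 0,1,2,3,3,3,3,3
v3: 0,1,2,3,-5,-6,-7,-8
v1: 0,-1,0,-1,-5,-6,-7,-8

steps = 5; useful = 24; efficiency = 24/40 = 3/5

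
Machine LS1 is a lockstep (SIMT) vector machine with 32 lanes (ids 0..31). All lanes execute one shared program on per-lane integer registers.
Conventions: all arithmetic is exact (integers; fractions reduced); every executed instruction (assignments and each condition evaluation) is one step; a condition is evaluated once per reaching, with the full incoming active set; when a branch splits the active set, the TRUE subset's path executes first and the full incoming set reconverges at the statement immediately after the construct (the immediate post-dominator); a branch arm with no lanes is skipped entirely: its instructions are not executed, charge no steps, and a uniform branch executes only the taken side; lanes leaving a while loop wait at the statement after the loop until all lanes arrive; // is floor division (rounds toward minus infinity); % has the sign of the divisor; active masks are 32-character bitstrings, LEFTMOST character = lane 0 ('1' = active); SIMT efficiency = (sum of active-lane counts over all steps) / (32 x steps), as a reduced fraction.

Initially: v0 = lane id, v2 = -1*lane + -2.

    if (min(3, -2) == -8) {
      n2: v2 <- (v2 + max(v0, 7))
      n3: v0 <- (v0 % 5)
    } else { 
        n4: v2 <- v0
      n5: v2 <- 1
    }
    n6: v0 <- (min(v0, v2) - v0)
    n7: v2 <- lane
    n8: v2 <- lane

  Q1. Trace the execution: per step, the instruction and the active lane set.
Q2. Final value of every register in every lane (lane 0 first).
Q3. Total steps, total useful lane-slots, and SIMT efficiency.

step 0: eval (min(3, -2) == -8)      11111111111111111111111111111111
step 1: v2 <- v0                     11111111111111111111111111111111
step 2: v2 <- 1                      11111111111111111111111111111111
step 3: v0 <- (min(v0, v2) - v0)     11111111111111111111111111111111
step 4: v2 <- lane                   11111111111111111111111111111111
step 5: v2 <- lane                   11111111111111111111111111111111

Answer: 6 steps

v0: 0,0,-1,-2,-3,-4,-5,-6,-7,-8,-9,-10,-11,-12,-13,-14,-15,-16,-17,-18,-19,-20,-21,-22,-23,-24,-25,-26,-27,-28,-29,-30
v2: 0,1,2,3,4,5,6,7,8,9,10,11,12,13,14,15,16,17,18,19,20,21,22,23,24,25,26,27,28,29,30,31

steps = 6; useful = 192; efficiency = 192/192 = 1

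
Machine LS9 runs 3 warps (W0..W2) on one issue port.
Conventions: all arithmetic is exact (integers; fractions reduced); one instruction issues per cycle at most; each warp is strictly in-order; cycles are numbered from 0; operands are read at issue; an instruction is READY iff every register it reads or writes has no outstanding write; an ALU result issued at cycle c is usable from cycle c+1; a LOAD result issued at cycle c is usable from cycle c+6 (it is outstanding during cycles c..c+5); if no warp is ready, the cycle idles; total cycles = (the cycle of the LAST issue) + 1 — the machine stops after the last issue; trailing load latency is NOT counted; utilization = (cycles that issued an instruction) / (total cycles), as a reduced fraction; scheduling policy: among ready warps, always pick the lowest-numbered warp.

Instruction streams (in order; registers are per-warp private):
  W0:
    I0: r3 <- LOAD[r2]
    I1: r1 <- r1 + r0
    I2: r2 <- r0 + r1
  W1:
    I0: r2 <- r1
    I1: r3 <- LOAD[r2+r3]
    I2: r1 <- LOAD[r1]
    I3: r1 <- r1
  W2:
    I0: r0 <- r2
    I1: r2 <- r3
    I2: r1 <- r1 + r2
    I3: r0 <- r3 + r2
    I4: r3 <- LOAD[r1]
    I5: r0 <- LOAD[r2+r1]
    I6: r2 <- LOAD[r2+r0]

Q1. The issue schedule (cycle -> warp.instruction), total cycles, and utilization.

cycle 0: W0.I0
cycle 1: W0.I1
cycle 2: W0.I2
cycle 3: W1.I0
cycle 4: W1.I1
cycle 5: W1.I2
cycle 6: W2.I0
cycle 7: W2.I1
cycle 8: W2.I2
cycle 9: W2.I3
cycle 10: W2.I4
cycle 11: W1.I3
cycle 12: W2.I5
cycle 13: idle
cycle 14: idle
cycle 15: idle
cycle 16: idle
cycle 17: idle
cycle 18: W2.I6

Answer: 19 cycles, utilization 14/19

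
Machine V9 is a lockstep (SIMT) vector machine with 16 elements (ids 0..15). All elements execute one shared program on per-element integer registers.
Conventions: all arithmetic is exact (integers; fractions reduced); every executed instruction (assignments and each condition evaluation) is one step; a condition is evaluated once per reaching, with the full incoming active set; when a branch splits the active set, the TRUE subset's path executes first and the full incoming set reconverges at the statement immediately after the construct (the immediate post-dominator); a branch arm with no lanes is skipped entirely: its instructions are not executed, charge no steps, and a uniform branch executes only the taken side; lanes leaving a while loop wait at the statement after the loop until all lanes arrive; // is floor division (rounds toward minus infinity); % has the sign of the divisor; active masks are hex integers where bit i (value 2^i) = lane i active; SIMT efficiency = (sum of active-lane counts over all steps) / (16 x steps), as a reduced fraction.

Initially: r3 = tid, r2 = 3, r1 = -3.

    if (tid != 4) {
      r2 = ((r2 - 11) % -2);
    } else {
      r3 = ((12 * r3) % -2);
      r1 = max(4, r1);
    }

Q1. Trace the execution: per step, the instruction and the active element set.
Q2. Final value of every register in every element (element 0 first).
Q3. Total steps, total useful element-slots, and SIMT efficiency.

step 0: eval (tid != 4)              0xffff
step 1: r2 <- ((r2 - 11) % -2)       0xffef
step 2: r3 <- ((12 * r3) % -2)       0x0010
step 3: r1 <- max(4, r1)             0x0010

Answer: 4 steps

r3: 0,1,2,3,0,5,6,7,8,9,10,11,12,13,14,15
r2: 0,0,0,0,3,0,0,0,0,0,0,0,0,0,0,0
r1: -3,-3,-3,-3,4,-3,-3,-3,-3,-3,-3,-3,-3,-3,-3,-3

steps = 4; useful = 33; efficiency = 33/64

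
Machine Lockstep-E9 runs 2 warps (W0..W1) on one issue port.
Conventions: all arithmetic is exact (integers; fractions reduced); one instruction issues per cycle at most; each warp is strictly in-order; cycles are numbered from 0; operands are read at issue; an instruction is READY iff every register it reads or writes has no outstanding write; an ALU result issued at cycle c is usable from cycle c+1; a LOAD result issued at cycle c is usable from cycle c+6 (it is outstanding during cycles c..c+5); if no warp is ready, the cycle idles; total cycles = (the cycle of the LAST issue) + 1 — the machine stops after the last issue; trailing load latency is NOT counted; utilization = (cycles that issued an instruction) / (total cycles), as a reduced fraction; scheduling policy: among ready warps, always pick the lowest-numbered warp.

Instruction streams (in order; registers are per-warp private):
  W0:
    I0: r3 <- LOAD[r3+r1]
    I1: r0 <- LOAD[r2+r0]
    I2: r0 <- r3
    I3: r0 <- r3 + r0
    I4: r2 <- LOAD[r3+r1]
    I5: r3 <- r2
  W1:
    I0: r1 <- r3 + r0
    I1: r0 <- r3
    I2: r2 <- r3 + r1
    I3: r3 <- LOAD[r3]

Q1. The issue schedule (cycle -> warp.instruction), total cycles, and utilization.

cycle 0: W0.I0
cycle 1: W0.I1
cycle 2: W1.I0
cycle 3: W1.I1
cycle 4: W1.I2
cycle 5: W1.I3
cycle 6: idle
cycle 7: W0.I2
cycle 8: W0.I3
cycle 9: W0.I4
cycle 10: idle
cycle 11: idle
cycle 12: idle
cycle 13: idle
cycle 14: idle
cycle 15: W0.I5

Answer: 16 cycles, utilization 5/8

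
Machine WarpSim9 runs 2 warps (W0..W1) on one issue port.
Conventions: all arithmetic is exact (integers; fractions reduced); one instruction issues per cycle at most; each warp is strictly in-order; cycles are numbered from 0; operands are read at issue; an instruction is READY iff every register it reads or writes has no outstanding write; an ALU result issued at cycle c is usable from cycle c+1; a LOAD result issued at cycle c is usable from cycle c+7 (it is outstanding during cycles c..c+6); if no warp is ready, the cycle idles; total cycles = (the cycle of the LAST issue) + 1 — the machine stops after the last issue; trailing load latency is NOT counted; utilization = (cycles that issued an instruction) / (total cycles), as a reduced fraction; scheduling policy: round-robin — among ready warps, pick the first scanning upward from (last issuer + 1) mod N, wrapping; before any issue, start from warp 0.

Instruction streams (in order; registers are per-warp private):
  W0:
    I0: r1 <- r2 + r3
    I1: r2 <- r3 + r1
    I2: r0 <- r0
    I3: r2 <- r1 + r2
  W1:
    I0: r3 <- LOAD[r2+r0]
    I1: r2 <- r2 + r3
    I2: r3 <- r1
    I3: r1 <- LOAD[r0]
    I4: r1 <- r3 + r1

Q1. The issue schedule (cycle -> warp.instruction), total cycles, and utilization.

cycle 0: W0.I0
cycle 1: W1.I0
cycle 2: W0.I1
cycle 3: W0.I2
cycle 4: W0.I3
cycle 5: idle
cycle 6: idle
cycle 7: idle
cycle 8: W1.I1
cycle 9: W1.I2
cycle 10: W1.I3
cycle 11: idle
cycle 12: idle
cycle 13: idle
cycle 14: idle
cycle 15: idle
cycle 16: idle
cycle 17: W1.I4

Answer: 18 cycles, utilization 1/2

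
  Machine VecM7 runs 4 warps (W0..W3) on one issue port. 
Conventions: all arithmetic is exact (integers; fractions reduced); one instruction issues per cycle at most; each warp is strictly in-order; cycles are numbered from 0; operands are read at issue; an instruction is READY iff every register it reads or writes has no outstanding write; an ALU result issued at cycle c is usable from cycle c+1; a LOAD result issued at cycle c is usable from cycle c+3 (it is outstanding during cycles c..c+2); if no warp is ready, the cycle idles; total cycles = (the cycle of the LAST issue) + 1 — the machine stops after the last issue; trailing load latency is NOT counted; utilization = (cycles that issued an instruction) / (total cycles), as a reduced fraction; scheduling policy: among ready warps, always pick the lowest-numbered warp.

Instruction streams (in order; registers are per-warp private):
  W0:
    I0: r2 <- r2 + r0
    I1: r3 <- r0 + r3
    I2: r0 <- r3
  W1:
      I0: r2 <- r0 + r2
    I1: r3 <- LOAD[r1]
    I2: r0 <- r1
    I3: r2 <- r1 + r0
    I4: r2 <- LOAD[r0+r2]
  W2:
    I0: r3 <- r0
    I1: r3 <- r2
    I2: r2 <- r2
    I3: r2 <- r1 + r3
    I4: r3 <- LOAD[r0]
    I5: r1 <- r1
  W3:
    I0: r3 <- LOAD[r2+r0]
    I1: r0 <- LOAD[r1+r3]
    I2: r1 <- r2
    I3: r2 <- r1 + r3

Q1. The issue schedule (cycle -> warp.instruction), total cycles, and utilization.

cycle 0: W0.I0
cycle 1: W0.I1
cycle 2: W0.I2
cycle 3: W1.I0
cycle 4: W1.I1
cycle 5: W1.I2
cycle 6: W1.I3
cycle 7: W1.I4
cycle 8: W2.I0
cycle 9: W2.I1
cycle 10: W2.I2
cycle 11: W2.I3
cycle 12: W2.I4
cycle 13: W2.I5
cycle 14: W3.I0
cycle 15: idle
cycle 16: idle
cycle 17: W3.I1
cycle 18: W3.I2
cycle 19: W3.I3

Answer: 20 cycles, utilization 9/10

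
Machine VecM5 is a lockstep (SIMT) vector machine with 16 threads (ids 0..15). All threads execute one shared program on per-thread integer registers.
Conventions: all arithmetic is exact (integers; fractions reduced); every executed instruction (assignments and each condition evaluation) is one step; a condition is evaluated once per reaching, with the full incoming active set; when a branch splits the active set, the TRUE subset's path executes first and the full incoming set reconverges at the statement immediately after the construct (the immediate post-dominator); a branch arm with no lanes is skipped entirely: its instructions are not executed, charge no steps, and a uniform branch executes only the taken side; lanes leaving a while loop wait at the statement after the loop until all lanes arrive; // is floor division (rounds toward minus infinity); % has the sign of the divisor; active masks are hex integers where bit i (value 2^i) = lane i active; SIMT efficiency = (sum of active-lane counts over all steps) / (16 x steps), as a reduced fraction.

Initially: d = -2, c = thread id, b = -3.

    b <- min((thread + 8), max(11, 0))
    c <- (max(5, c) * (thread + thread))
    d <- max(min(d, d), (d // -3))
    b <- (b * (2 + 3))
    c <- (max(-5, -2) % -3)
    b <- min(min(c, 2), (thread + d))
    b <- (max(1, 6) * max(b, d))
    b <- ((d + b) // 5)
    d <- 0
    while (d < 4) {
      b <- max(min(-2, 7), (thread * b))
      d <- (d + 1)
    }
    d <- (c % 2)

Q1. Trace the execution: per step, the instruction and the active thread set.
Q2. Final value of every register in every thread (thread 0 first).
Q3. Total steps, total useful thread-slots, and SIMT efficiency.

step 0: b <- min((thread + 8), max(11, 0)) 0xffff
step 1: c <- (max(5, c) * (thread + thread)) 0xffff
step 2: d <- max(min(d, d), (d // -3)) 0xffff
step 3: b <- (b * (2 + 3))           0xffff
step 4: c <- (max(-5, -2) % -3)      0xffff
step 5: b <- min(min(c, 2), (thread + d)) 0xffff
step 6: b <- (max(1, 6) * max(b, d)) 0xffff
step 7: b <- ((d + b) // 5)          0xffff
step 8: d <- 0                       0xffff
step 9: eval (d < 4)                 0xffff
step 10: b <- max(min(-2, 7), (thread * b)) 0xffff
step 11: d <- (d + 1)                 0xffff
step 12: eval (d < 4)                 0xffff
step 13: b <- max(min(-2, 7), (thread * b)) 0xffff
step 14: d <- (d + 1)                 0xffff
step 15: eval (d < 4)                 0xffff
step 16: b <- max(min(-2, 7), (thread * b)) 0xffff
step 17: d <- (d + 1)                 0xffff
step 18: eval (d < 4)                 0xffff
step 19: b <- max(min(-2, 7), (thread * b)) 0xffff
step 20: d <- (d + 1)                 0xffff
step 21: eval (d < 4)                 0xffff
step 22: d <- (c % 2)                 0xffff

Answer: 23 steps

d: 0,0,0,0,0,0,0,0,0,0,0,0,0,0,0,0
c: -2,-2,-2,-2,-2,-2,-2,-2,-2,-2,-2,-2,-2,-2,-2,-2
b: 0,0,0,0,0,0,0,0,0,0,0,0,0,0,0,0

steps = 23; useful = 368; efficiency = 368/368 = 1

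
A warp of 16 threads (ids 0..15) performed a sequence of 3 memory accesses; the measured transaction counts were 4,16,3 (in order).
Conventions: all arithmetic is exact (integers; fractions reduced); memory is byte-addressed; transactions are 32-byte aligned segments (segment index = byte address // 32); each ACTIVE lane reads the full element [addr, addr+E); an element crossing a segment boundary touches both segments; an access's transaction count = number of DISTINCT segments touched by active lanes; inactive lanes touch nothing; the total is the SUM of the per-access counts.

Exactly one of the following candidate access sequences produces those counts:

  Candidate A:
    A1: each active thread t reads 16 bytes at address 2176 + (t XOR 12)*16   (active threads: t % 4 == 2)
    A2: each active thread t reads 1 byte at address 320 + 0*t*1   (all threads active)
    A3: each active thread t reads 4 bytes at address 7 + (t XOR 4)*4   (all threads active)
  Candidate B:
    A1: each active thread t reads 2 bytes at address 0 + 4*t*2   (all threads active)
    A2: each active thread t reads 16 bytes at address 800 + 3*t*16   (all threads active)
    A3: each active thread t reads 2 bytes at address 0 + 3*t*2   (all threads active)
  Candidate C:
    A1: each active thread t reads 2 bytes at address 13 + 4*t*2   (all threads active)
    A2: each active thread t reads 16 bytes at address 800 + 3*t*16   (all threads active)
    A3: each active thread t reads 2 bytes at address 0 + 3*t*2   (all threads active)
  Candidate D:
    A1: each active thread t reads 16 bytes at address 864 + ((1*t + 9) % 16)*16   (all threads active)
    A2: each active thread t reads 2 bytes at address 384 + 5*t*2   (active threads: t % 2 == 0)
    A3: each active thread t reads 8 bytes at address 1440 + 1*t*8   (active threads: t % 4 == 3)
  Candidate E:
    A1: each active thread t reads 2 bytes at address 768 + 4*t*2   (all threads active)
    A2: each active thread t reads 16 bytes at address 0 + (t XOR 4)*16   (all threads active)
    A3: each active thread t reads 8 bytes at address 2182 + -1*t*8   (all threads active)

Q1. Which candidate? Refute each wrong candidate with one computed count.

A: A2 gives 1 transaction, not 16
C: A1 gives 5 transactions, not 4
D: A1 gives 8 transactions, not 4
E: A2 gives 8 transactions, not 16
B: all counts match (4,16,3)

Answer: B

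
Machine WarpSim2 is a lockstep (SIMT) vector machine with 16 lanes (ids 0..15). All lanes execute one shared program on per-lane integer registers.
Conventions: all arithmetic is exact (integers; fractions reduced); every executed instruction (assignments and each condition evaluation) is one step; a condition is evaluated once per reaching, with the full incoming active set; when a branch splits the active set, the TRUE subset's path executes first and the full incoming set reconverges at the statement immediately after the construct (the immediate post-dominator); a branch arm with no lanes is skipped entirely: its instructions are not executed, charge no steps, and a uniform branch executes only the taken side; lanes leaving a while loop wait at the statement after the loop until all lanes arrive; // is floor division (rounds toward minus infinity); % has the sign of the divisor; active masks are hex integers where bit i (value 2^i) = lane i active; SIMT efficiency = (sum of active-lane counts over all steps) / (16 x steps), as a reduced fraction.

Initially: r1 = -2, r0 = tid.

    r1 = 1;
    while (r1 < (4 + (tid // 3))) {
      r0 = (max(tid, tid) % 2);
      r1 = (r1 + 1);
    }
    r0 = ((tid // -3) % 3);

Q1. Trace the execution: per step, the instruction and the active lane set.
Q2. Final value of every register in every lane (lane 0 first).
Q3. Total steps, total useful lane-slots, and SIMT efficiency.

step 0: r1 <- 1                      0xffff
step 1: eval (r1 < (4 + (tid // 3))) 0xffff
step 2: r0 <- (max(tid, tid) % 2)    0xffff
step 3: r1 <- (r1 + 1)               0xffff
step 4: eval (r1 < (4 + (tid // 3))) 0xffff
step 5: r0 <- (max(tid, tid) % 2)    0xffff
step 6: r1 <- (r1 + 1)               0xffff
step 7: eval (r1 < (4 + (tid // 3))) 0xffff
step 8: r0 <- (max(tid, tid) % 2)    0xffff
step 9: r1 <- (r1 + 1)               0xffff
step 10: eval (r1 < (4 + (tid // 3))) 0xffff
step 11: r0 <- (max(tid, tid) % 2)    0xfff8
step 12: r1 <- (r1 + 1)               0xfff8
step 13: eval (r1 < (4 + (tid // 3))) 0xfff8
step 14: r0 <- (max(tid, tid) % 2)    0xffc0
step 15: r1 <- (r1 + 1)               0xffc0
step 16: eval (r1 < (4 + (tid // 3))) 0xffc0
step 17: r0 <- (max(tid, tid) % 2)    0xfe00
step 18: r1 <- (r1 + 1)               0xfe00
step 19: eval (r1 < (4 + (tid // 3))) 0xfe00
step 20: r0 <- (max(tid, tid) % 2)    0xf000
step 21: r1 <- (r1 + 1)               0xf000
step 22: eval (r1 < (4 + (tid // 3))) 0xf000
step 23: r0 <- (max(tid, tid) % 2)    0x8000
step 24: r1 <- (r1 + 1)               0x8000
step 25: eval (r1 < (4 + (tid // 3))) 0x8000
step 26: r0 <- ((tid // -3) % 3)      0xffff

Answer: 27 steps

r1: 4,4,4,5,5,5,6,6,6,7,7,7,8,8,8,9
r0: 0,2,2,2,1,1,1,0,0,0,2,2,2,1,1,1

steps = 27; useful = 297; efficiency = 297/432 = 11/16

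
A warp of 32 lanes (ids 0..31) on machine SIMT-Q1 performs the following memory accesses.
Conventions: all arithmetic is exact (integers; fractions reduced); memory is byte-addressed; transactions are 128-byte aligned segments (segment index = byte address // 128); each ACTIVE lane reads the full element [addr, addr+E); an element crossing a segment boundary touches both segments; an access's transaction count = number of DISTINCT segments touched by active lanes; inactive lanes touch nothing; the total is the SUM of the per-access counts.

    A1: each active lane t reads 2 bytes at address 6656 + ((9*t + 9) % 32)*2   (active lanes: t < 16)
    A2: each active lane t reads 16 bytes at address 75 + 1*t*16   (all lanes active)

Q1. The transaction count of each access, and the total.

A1: 1 transaction
A2: 5 transactions

Answer: 1,5; total 6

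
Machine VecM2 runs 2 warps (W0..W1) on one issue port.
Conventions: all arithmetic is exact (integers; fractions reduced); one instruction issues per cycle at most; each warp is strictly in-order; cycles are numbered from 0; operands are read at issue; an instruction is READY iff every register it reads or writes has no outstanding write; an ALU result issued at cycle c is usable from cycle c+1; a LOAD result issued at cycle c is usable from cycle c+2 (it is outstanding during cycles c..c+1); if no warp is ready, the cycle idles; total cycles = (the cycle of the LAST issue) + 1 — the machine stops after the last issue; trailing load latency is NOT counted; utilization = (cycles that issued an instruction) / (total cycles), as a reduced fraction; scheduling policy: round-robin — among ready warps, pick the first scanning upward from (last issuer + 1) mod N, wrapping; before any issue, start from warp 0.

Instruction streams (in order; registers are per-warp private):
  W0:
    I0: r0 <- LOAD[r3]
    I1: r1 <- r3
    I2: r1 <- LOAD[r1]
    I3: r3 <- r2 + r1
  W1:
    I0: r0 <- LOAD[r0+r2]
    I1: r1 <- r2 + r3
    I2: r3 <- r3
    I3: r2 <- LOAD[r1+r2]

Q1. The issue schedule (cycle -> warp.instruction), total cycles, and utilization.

cycle 0: W0.I0
cycle 1: W1.I0
cycle 2: W0.I1
cycle 3: W1.I1
cycle 4: W0.I2
cycle 5: W1.I2
cycle 6: W0.I3
cycle 7: W1.I3

Answer: 8 cycles, utilization 1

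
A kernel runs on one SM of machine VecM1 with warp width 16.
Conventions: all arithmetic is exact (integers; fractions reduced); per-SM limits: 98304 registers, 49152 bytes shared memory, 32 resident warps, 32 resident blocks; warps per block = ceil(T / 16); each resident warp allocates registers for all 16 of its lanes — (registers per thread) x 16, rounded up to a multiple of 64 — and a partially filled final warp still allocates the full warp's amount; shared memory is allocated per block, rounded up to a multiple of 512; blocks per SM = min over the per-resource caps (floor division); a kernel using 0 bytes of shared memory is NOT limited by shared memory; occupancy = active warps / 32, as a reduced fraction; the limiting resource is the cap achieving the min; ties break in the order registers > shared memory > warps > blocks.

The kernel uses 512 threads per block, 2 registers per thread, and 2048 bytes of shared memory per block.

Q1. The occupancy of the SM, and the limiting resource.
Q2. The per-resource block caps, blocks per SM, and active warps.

Answer: occupancy 1, limited by warps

registers: 48 blocks
shared memory: 24 blocks
warps: 1 block
blocks: 32 blocks

Answer: 1 block, 32 active warps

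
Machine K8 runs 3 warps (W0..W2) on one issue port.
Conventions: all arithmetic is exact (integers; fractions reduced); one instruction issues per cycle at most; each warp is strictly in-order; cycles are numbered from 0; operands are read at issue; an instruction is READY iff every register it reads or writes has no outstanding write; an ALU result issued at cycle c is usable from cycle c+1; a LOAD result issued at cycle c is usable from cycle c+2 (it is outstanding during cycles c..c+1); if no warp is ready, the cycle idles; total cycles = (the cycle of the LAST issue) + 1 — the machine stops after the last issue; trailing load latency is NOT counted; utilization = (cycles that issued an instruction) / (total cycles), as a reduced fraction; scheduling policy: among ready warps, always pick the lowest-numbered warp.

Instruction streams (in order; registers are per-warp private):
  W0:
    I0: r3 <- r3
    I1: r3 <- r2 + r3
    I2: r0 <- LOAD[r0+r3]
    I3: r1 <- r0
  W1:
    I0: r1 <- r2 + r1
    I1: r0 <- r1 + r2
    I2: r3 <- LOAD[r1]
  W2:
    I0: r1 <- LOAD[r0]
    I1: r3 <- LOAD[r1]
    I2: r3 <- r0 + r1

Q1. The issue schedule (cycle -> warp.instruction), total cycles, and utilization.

cycle 0: W0.I0
cycle 1: W0.I1
cycle 2: W0.I2
cycle 3: W1.I0
cycle 4: W0.I3
cycle 5: W1.I1
cycle 6: W1.I2
cycle 7: W2.I0
cycle 8: idle
cycle 9: W2.I1
cycle 10: idle
cycle 11: W2.I2

Answer: 12 cycles, utilization 5/6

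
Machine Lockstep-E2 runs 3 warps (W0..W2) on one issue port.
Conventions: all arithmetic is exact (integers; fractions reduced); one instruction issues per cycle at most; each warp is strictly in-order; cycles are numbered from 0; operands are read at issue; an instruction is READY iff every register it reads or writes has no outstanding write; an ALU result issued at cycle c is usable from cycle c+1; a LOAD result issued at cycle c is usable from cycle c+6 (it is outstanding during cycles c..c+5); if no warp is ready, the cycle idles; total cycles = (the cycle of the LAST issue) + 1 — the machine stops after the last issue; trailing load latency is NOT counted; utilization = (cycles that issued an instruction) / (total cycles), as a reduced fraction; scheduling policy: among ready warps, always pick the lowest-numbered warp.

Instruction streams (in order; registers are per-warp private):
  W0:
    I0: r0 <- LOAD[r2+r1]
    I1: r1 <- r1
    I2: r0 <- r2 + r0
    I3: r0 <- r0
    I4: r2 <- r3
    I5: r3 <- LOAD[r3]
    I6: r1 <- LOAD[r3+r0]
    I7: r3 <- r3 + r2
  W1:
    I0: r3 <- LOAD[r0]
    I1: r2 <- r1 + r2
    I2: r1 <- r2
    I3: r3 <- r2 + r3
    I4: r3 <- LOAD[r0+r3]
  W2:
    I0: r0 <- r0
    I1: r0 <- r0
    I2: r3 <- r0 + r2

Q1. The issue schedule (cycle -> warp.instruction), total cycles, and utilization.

cycle 0: W0.I0
cycle 1: W0.I1
cycle 2: W1.I0
cycle 3: W1.I1
cycle 4: W1.I2
cycle 5: W2.I0
cycle 6: W0.I2
cycle 7: W0.I3
cycle 8: W0.I4
cycle 9: W0.I5
cycle 10: W1.I3
cycle 11: W1.I4
cycle 12: W2.I1
cycle 13: W2.I2
cycle 14: idle
cycle 15: W0.I6
cycle 16: W0.I7

Answer: 17 cycles, utilization 16/17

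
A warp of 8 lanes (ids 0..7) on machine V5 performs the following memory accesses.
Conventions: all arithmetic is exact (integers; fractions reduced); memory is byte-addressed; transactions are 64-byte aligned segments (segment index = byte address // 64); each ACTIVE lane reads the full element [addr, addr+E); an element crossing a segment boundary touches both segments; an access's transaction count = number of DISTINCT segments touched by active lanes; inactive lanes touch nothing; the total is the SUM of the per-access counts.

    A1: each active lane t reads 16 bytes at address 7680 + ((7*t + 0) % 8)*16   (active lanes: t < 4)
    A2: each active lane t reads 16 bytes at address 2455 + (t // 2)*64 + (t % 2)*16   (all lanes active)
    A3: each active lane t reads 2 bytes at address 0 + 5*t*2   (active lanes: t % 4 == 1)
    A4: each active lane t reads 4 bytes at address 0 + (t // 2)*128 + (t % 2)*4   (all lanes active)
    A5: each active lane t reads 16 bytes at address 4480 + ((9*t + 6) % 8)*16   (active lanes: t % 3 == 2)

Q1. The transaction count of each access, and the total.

A1: 2 transactions
A2: 4 transactions
A3: 1 transaction
A4: 4 transactions
A5: 1 transaction

Answer: 2,4,1,4,1; total 12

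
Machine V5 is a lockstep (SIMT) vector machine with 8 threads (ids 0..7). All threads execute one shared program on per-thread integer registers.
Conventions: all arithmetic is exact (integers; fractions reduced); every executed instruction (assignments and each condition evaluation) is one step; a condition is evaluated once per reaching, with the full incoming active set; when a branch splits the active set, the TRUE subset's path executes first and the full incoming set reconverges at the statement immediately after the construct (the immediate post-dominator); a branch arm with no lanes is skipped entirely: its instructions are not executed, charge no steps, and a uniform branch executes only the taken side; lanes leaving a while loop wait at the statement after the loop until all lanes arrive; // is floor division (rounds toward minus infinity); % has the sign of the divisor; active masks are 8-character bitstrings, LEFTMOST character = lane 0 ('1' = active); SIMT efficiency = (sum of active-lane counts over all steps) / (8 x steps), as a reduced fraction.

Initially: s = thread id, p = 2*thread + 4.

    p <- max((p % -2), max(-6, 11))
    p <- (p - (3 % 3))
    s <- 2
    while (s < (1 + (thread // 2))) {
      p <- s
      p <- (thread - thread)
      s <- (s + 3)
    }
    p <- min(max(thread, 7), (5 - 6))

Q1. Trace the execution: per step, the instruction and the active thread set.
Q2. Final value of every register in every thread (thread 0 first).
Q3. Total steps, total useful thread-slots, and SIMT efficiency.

step 0: p <- max((p % -2), max(-6, 11)) 11111111
step 1: p <- (p - (3 % 3))           11111111
step 2: s <- 2                       11111111
step 3: eval (s < (1 + (thread // 2))) 11111111
step 4: p <- s                       00001111
step 5: p <- (thread - thread)       00001111
step 6: s <- (s + 3)                 00001111
step 7: eval (s < (1 + (thread // 2))) 00001111
step 8: p <- min(max(thread, 7), (5 - 6)) 11111111

Answer: 9 steps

s: 2,2,2,2,5,5,5,5
p: -1,-1,-1,-1,-1,-1,-1,-1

steps = 9; useful = 56; efficiency = 56/72 = 7/9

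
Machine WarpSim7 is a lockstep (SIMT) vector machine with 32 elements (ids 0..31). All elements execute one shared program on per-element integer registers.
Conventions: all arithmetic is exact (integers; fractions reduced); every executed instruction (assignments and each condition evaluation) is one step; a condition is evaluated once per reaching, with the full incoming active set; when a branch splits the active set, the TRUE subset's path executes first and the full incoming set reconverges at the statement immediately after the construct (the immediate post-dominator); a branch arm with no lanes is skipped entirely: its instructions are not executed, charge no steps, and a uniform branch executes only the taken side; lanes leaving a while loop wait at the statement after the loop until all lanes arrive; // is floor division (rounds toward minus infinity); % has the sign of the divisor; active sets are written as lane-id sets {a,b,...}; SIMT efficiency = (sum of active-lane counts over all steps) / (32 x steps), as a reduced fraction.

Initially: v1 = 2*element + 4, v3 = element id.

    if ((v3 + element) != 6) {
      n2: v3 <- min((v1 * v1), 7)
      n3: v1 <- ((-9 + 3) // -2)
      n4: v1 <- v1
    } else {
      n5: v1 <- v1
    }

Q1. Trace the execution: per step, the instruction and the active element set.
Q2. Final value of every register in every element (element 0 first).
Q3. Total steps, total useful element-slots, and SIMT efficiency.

step 0: eval ((v3 + element) != 6)   {0,1,2,3,4,5,6,7,8,9,10,11,12,13,14,15,16,17,18,19,20,21,22,23,24,25,26,27,28,29,30,31}
step 1: v3 <- min((v1 * v1), 7)      {0,1,2,4,5,6,7,8,9,10,11,12,13,14,15,16,17,18,19,20,21,22,23,24,25,26,27,28,29,30,31}
step 2: v1 <- ((-9 + 3) // -2)       {0,1,2,4,5,6,7,8,9,10,11,12,13,14,15,16,17,18,19,20,21,22,23,24,25,26,27,28,29,30,31}
step 3: v1 <- v1                     {0,1,2,4,5,6,7,8,9,10,11,12,13,14,15,16,17,18,19,20,21,22,23,24,25,26,27,28,29,30,31}
step 4: v1 <- v1                     {3}

Answer: 5 steps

v1: 3,3,3,10,3,3,3,3,3,3,3,3,3,3,3,3,3,3,3,3,3,3,3,3,3,3,3,3,3,3,3,3
v3: 7,7,7,3,7,7,7,7,7,7,7,7,7,7,7,7,7,7,7,7,7,7,7,7,7,7,7,7,7,7,7,7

steps = 5; useful = 126; efficiency = 126/160 = 63/80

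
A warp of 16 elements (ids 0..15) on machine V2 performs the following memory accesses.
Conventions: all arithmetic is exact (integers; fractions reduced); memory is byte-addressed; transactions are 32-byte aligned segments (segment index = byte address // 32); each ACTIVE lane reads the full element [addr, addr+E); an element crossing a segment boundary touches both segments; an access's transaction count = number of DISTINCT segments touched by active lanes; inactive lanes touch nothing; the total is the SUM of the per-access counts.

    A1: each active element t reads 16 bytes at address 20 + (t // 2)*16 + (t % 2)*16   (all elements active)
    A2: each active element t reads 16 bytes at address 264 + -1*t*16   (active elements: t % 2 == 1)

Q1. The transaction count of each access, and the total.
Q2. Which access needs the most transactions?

A1: 6 transactions
A2: 9 transactions

Answer: 6,9; total 15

Answer: A2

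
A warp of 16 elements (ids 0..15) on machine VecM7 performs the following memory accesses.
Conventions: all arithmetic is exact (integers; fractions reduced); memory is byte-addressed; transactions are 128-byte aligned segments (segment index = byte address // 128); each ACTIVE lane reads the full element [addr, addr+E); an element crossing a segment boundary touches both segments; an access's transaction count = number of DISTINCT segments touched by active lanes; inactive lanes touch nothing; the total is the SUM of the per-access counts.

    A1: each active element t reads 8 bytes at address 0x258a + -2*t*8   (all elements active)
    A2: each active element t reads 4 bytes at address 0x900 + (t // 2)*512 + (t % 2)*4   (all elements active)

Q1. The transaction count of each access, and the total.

A1: 3 transactions
A2: 8 transactions

Answer: 3,8; total 11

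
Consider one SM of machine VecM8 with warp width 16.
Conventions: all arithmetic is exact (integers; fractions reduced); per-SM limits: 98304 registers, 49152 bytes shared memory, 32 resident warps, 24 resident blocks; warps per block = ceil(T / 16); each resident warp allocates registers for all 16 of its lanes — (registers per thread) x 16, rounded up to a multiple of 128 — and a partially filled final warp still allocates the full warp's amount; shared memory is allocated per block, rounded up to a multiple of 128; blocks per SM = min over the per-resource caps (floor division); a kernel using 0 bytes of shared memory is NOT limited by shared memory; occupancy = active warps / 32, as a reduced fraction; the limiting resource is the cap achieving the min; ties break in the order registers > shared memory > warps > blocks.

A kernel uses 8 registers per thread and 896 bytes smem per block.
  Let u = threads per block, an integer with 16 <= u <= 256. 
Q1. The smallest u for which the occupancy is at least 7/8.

Answer: u = 17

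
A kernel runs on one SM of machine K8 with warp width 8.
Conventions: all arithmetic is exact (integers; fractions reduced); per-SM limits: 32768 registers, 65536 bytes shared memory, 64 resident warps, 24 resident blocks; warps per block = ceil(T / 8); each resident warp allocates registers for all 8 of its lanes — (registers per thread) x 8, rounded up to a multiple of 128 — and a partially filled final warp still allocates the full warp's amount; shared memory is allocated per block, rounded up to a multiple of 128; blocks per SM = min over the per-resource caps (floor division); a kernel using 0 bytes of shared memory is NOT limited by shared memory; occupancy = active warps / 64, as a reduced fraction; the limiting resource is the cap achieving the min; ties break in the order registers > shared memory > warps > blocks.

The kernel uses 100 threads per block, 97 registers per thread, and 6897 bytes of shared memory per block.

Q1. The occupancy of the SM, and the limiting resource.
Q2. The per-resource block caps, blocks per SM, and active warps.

Answer: occupancy 13/32, limited by registers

registers: 2 blocks
shared memory: 9 blocks
warps: 4 blocks
blocks: 24 blocks

Answer: 2 blocks, 26 active warps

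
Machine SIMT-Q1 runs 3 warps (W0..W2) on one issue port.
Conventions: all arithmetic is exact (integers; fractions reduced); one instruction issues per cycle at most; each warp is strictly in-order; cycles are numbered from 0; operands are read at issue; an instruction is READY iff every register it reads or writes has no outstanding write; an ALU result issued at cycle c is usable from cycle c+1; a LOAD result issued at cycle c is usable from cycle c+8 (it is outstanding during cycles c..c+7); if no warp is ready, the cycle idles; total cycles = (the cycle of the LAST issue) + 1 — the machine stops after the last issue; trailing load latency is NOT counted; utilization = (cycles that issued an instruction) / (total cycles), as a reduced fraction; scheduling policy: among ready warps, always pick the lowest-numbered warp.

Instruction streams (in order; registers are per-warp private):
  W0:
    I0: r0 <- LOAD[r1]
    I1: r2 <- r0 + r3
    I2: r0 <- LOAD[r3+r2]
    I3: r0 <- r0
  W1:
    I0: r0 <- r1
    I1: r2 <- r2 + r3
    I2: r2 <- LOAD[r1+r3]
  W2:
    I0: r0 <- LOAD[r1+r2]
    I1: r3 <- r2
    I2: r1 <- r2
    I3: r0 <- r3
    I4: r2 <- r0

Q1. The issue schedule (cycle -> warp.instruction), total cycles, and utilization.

cycle 0: W0.I0
cycle 1: W1.I0
cycle 2: W1.I1
cycle 3: W1.I2
cycle 4: W2.I0
cycle 5: W2.I1
cycle 6: W2.I2
cycle 7: idle
cycle 8: W0.I1
cycle 9: W0.I2
cycle 10: idle
cycle 11: idle
cycle 12: W2.I3
cycle 13: W2.I4
cycle 14: idle
cycle 15: idle
cycle 16: idle
cycle 17: W0.I3

Answer: 18 cycles, utilization 2/3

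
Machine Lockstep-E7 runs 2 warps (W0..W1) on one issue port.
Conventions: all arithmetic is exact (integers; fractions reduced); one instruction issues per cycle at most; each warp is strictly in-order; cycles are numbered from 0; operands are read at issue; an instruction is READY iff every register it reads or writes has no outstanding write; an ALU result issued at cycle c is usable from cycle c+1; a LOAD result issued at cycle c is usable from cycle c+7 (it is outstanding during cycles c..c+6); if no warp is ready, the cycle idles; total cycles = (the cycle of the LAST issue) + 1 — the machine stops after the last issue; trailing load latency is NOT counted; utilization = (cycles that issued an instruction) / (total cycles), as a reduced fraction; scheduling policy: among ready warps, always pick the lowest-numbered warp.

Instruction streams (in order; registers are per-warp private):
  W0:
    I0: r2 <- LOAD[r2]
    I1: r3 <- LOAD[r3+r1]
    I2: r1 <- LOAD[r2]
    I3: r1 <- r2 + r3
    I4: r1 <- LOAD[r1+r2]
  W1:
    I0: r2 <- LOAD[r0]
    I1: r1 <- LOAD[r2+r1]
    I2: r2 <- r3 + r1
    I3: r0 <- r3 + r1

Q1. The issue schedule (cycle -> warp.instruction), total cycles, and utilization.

cycle 0: W0.I0
cycle 1: W0.I1
cycle 2: W1.I0
cycle 3: idle
cycle 4: idle
cycle 5: idle
cycle 6: idle
cycle 7: W0.I2
cycle 8: idle
cycle 9: W1.I1
cycle 10: idle
cycle 11: idle
cycle 12: idle
cycle 13: idle
cycle 14: W0.I3
cycle 15: W0.I4
cycle 16: W1.I2
cycle 17: W1.I3

Answer: 18 cycles, utilization 1/2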